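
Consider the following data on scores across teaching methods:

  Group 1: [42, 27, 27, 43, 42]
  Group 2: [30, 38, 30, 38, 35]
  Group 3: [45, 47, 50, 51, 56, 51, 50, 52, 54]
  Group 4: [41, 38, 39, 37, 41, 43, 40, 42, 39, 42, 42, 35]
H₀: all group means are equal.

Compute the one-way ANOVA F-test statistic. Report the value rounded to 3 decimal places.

Group means [36.20, 34.20, 50.67, 39.92], grand mean 41.516
SSB = Σnᵢ(x̄ᵢ−x̄)² = 1193.225; SSW = ΣΣ(x−x̄ᵢ)² = 498.517
MSB = 1193.225/3 = 397.7418; MSW = 498.517/27 = 18.4636
F = MSB/MSW = 21.5420
df = (3, 27)

test statistic = 21.542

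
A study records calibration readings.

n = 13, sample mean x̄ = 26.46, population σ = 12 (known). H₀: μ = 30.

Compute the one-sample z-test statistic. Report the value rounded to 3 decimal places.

SE = σ/√n = 12/√13 = 3.3282
z = (x̄−μ₀)/SE = (26.46−30)/3.3282 = -1.0636

test statistic = -1.064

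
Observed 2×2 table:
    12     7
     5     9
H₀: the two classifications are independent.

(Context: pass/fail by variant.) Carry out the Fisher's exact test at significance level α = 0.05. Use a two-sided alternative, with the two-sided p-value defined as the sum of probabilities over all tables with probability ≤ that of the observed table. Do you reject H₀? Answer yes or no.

reject H₀: no

Margins: r₁=19, r₂=14, c₁=17, c₂=16, n=33
p_obs = C(19,12)·C(14,5)/C(33,17); sum pmf over tables with pmf ≤ p_obs
p-value (two-sided) = 0.16632
At α=0.05: p ≥ α → fail to reject H₀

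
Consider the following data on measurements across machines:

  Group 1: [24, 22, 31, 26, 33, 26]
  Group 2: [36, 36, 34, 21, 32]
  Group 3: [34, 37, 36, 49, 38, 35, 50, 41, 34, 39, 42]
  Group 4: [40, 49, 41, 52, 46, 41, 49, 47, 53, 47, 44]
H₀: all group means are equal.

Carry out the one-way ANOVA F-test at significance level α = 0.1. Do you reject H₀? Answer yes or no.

Group means [27.00, 31.80, 39.55, 46.27], grand mean 38.333
SSB = Σnᵢ(x̄ᵢ−x̄)² = 1693.624; SSW = ΣΣ(x−x̄ᵢ)² = 749.709
MSB = 1693.624/3 = 564.5414; MSW = 749.709/29 = 25.8520
F = MSB/MSW = 21.8374
df = (3, 29)
p-value (upper-tail) = 0.00000
At α=0.1: p < α → reject H₀

reject H₀: yes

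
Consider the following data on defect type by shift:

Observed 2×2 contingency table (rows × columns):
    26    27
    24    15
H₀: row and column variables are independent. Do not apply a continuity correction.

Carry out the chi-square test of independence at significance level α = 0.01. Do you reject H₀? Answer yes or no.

Row totals [53, 39], col totals [50, 42], n=92
χ² = (26−28.80)²/28.80 + (27−24.20)²/24.20 + (24−21.20)²/21.20 + (15−17.80)²/17.80 = 1.4108
df = 1
p-value (upper-tail) = 0.23492
At α=0.01: p ≥ α → fail to reject H₀

reject H₀: no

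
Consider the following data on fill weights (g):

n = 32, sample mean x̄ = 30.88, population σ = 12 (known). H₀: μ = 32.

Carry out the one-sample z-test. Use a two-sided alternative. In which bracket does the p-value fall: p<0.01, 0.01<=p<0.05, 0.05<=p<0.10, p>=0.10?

SE = σ/√n = 12/√32 = 2.1213
z = (x̄−μ₀)/SE = (30.88−32)/2.1213 = -0.5280
p-value (two-sided) = 0.59752
→ bracket: p>=0.10

p-value bracket: p>=0.10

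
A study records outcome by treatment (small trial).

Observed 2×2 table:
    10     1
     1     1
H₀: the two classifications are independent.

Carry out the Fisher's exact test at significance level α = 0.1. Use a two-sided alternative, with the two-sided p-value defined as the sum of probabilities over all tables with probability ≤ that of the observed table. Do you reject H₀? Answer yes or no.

reject H₀: no

Margins: r₁=11, r₂=2, c₁=11, c₂=2, n=13
p_obs = C(11,10)·C(2,1)/C(13,11); sum pmf over tables with pmf ≤ p_obs
p-value (two-sided) = 0.29487
At α=0.1: p ≥ α → fail to reject H₀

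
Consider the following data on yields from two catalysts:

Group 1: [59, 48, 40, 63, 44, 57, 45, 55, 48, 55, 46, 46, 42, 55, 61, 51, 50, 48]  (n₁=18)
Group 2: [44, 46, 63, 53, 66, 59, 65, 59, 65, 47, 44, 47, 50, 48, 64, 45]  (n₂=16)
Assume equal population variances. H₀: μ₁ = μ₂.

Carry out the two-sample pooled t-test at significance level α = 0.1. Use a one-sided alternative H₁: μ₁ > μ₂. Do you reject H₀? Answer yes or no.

x̄₁=50.722, s₁=6.667, n₁=18
x̄₂=54.062, s₂=8.614, n₂=16
s_p² = [17·6.667² + 15·8.614²]/32 = 58.3921
SE = √(s_p²·(1/18+1/16)) = 2.6256
t = (50.722−54.062)/2.6256 = -1.2722
df = 32
p-value (one-sided, H₁ greater) = 0.89377
At α=0.1: p ≥ α → fail to reject H₀

reject H₀: no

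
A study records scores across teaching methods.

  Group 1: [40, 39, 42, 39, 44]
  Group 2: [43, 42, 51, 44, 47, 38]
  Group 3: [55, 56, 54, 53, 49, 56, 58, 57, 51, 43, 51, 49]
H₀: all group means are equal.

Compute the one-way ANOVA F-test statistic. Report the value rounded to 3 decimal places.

test statistic = 18.992

Group means [40.80, 44.17, 52.67], grand mean 47.870
SSB = Σnᵢ(x̄ᵢ−x̄)² = 608.309; SSW = ΣΣ(x−x̄ᵢ)² = 320.300
MSB = 608.309/2 = 304.1543; MSW = 320.300/20 = 16.0150
F = MSB/MSW = 18.9918
df = (2, 20)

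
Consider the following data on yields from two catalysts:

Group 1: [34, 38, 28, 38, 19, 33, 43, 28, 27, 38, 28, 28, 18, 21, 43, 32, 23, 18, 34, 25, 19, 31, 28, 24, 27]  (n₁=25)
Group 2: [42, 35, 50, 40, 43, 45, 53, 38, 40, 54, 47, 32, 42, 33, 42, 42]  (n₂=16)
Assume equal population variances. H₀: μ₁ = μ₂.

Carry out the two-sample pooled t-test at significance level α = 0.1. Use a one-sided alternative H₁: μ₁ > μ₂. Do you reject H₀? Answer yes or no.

reject H₀: no

x̄₁=29.000, s₁=7.388, n₁=25
x̄₂=42.375, s₂=6.407, n₂=16
s_p² = [24·7.388² + 15·6.407²]/39 = 49.3782
SE = √(s_p²·(1/25+1/16)) = 2.2497
t = (29.000−42.375)/2.2497 = -5.9452
df = 39
p-value (one-sided, H₁ greater) = 1.00000
At α=0.1: p ≥ α → fail to reject H₀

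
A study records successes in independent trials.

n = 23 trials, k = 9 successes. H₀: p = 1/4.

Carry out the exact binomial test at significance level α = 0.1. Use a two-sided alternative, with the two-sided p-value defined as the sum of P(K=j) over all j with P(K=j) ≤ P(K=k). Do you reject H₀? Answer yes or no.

reject H₀: no

Exact binomial: n=23, k=9, p₀=1/4=0.2500
P(X=j) = C(n,j)·p₀^j·(1−p₀)^(n−j); p = Σ P(X=j) over j with P(X=j) ≤ P(X=9)
p-value (two-sided) = 0.14553
At α=0.1: p ≥ α → fail to reject H₀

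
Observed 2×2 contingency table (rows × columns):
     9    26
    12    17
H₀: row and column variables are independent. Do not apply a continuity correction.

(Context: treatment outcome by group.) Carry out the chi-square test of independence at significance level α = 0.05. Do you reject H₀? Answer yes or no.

Row totals [35, 29], col totals [21, 43], n=64
χ² = (9−11.48)²/11.48 + (26−23.52)²/23.52 + (12−9.52)²/9.52 + (17−19.48)²/19.48 = 1.7653
df = 1
p-value (upper-tail) = 0.18396
At α=0.05: p ≥ α → fail to reject H₀

reject H₀: no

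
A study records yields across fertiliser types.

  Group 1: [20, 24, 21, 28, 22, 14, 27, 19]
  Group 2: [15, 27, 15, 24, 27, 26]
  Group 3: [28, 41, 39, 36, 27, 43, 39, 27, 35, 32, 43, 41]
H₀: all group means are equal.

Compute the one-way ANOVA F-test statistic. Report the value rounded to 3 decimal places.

test statistic = 19.819

Group means [21.88, 22.33, 35.92], grand mean 28.462
SSB = Σnᵢ(x̄ᵢ−x̄)² = 1239.337; SSW = ΣΣ(x−x̄ᵢ)² = 719.125
MSB = 1239.337/2 = 619.6683; MSW = 719.125/23 = 31.2663
F = MSB/MSW = 19.8190
df = (2, 23)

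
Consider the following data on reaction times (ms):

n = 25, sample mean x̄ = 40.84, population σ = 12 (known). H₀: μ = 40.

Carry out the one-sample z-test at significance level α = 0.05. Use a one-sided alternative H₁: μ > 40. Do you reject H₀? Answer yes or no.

SE = σ/√n = 12/√25 = 2.4000
z = (x̄−μ₀)/SE = (40.84−40)/2.4000 = 0.3500
p-value (one-sided, H₁ greater) = 0.36317
At α=0.05: p ≥ α → fail to reject H₀

reject H₀: no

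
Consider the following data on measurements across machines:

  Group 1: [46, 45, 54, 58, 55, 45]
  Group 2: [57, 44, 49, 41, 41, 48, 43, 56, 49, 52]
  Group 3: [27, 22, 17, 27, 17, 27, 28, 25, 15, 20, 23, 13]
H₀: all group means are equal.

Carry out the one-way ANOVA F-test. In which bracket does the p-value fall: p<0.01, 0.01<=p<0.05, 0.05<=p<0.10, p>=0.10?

Group means [50.50, 48.00, 21.75], grand mean 37.286
SSB = Σnᵢ(x̄ᵢ−x̄)² = 5091.964; SSW = ΣΣ(x−x̄ᵢ)² = 775.750
MSB = 5091.964/2 = 2545.9821; MSW = 775.750/25 = 31.0300
F = MSB/MSW = 82.0491
df = (2, 25)
p-value (upper-tail) = 0.00000
→ bracket: p<0.01

p-value bracket: p<0.01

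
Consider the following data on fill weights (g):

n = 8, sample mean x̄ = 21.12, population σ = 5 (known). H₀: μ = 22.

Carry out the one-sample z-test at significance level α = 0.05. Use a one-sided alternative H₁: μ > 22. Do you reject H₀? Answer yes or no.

SE = σ/√n = 5/√8 = 1.7678
z = (x̄−μ₀)/SE = (21.12−22)/1.7678 = -0.4978
p-value (one-sided, H₁ greater) = 0.69069
At α=0.05: p ≥ α → fail to reject H₀

reject H₀: no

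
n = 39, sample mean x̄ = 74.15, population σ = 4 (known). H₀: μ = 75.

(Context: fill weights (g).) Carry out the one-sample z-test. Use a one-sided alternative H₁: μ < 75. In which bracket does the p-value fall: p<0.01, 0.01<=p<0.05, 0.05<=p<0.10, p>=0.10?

SE = σ/√n = 4/√39 = 0.6405
z = (x̄−μ₀)/SE = (74.15−75)/0.6405 = -1.3271
p-value (one-sided, H₁ less) = 0.09224
→ bracket: 0.05<=p<0.10

p-value bracket: 0.05<=p<0.10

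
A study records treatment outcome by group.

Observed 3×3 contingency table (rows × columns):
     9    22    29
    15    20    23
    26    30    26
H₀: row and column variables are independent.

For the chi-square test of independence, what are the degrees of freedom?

df = (r−1)(c−1) = (3−1)·(3−1) = 4

degrees of freedom = 4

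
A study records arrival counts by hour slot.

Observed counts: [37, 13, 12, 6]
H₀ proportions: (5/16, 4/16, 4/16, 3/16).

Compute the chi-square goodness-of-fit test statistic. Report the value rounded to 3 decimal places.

n = 68; E_i = n·p_i = [21.25, 17.00, 17.00, 12.75]
χ² = (37−21.25)²/21.25 + (13−17.00)²/17.00 + (12−17.00)²/17.00 + (6−12.75)²/12.75 = 17.6588
df = 3

test statistic = 17.659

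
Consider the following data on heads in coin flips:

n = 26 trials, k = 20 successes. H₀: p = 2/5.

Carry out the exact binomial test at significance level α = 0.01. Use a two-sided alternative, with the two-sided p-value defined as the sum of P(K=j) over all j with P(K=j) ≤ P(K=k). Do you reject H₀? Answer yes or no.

Exact binomial: n=26, k=20, p₀=2/5=0.4000
P(X=j) = C(n,j)·p₀^j·(1−p₀)^(n−j); p = Σ P(X=j) over j with P(X=j) ≤ P(X=20)
p-value (two-sided) = 0.00018
At α=0.01: p < α → reject H₀

reject H₀: yes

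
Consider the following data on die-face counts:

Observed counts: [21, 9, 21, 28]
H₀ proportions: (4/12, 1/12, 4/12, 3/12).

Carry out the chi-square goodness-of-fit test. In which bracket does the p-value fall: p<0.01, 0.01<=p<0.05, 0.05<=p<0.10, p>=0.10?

p-value bracket: 0.05<=p<0.10

n = 79; E_i = n·p_i = [26.33, 6.58, 26.33, 19.75]
χ² = (21−26.33)²/26.33 + (9−6.58)²/6.58 + (21−26.33)²/26.33 + (28−19.75)²/19.75 = 6.4937
df = 3
p-value (upper-tail) = 0.08991
→ bracket: 0.05<=p<0.10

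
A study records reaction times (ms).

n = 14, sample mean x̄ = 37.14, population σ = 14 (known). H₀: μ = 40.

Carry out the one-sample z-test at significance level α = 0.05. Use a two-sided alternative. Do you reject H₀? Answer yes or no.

SE = σ/√n = 14/√14 = 3.7417
z = (x̄−μ₀)/SE = (37.14−40)/3.7417 = -0.7644
p-value (two-sided) = 0.44465
At α=0.05: p ≥ α → fail to reject H₀

reject H₀: no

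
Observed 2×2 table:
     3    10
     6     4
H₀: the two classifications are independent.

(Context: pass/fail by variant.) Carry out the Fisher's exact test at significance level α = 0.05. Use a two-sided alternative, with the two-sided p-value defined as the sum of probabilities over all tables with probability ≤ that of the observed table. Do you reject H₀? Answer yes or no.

reject H₀: no

Margins: r₁=13, r₂=10, c₁=9, c₂=14, n=23
p_obs = C(13,3)·C(10,6)/C(23,9); sum pmf over tables with pmf ≤ p_obs
p-value (two-sided) = 0.10230
At α=0.05: p ≥ α → fail to reject H₀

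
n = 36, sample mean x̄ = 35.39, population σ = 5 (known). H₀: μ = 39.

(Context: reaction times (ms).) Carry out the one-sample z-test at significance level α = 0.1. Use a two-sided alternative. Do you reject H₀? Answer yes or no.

reject H₀: yes

SE = σ/√n = 5/√36 = 0.8333
z = (x̄−μ₀)/SE = (35.39−39)/0.8333 = -4.3320
p-value (two-sided) = 0.00001
At α=0.1: p < α → reject H₀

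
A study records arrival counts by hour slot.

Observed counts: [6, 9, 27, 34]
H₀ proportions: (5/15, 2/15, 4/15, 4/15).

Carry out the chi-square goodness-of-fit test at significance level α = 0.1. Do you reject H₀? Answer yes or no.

n = 76; E_i = n·p_i = [25.33, 10.13, 20.27, 20.27]
χ² = (6−25.33)²/25.33 + (9−10.13)²/10.13 + (27−20.27)²/20.27 + (34−20.27)²/20.27 = 26.4243
df = 3
p-value (upper-tail) = 0.00001
At α=0.1: p < α → reject H₀

reject H₀: yes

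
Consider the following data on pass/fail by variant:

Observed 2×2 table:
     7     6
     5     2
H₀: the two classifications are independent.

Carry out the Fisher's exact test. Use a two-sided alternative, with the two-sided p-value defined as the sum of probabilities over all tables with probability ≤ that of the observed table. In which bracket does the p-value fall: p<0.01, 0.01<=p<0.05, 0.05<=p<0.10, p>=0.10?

p-value bracket: p>=0.10

Margins: r₁=13, r₂=7, c₁=12, c₂=8, n=20
p_obs = C(13,7)·C(7,5)/C(20,12); sum pmf over tables with pmf ≤ p_obs
p-value (two-sided) = 0.64241
→ bracket: p>=0.10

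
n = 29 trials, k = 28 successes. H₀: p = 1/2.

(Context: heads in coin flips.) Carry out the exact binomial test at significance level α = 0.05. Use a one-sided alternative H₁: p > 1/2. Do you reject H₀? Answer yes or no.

Exact binomial: n=29, k=28, p₀=1/2=0.5000
P(X≥28) from Σ C(n,i)·p₀^i·(1−p₀)^(n−i)
p-value (one-sided, H₁ greater) = 0.00000
At α=0.05: p < α → reject H₀

reject H₀: yes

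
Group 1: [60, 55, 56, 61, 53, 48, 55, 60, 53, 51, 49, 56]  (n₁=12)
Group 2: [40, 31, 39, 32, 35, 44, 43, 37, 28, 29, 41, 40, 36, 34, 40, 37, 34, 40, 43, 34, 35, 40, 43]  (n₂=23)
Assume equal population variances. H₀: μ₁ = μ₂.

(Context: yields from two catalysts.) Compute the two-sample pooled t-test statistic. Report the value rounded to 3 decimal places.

x̄₁=54.750, s₁=4.224, n₁=12
x̄₂=37.174, s₂=4.589, n₂=23
s_p² = [11·4.224² + 22·4.589²]/33 = 19.9865
SE = √(s_p²·(1/12+1/23)) = 1.5920
t = (54.750−37.174)/1.5920 = 11.0401
df = 33

test statistic = 11.040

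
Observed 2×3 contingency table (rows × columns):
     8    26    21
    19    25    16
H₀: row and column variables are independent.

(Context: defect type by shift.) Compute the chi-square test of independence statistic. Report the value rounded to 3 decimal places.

Row totals [55, 60], col totals [27, 51, 37], n=115
χ² = (8−12.91)²/12.91 + (26−24.39)²/24.39 + (21−17.70)²/17.70 + (19−14.09)²/14.09 + (25−26.61)²/26.61 + (16−19.30)²/19.30 = 4.9688
df = 2

test statistic = 4.969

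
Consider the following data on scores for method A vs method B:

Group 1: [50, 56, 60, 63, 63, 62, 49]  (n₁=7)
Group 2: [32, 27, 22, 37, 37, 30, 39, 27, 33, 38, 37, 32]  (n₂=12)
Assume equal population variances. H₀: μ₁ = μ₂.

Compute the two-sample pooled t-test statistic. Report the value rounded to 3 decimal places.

test statistic = 9.422

x̄₁=57.571, s₁=6.024, n₁=7
x̄₂=32.583, s₂=5.316, n₂=12
s_p² = [6·6.024² + 11·5.316²]/17 = 31.0959
SE = √(s_p²·(1/7+1/12)) = 2.6521
t = (57.571−32.583)/2.6521 = 9.4220
df = 17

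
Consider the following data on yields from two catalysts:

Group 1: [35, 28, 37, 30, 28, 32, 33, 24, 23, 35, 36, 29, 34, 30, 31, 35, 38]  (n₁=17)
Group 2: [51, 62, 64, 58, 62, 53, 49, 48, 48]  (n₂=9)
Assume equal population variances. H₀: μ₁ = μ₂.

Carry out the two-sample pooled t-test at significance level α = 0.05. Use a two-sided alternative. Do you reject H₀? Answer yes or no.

reject H₀: yes

x̄₁=31.647, s₁=4.344, n₁=17
x̄₂=55.000, s₂=6.538, n₂=9
s_p² = [16·4.344² + 8·6.538²]/24 = 26.8284
SE = √(s_p²·(1/17+1/9)) = 2.1352
t = (31.647−55.000)/2.1352 = -10.9371
df = 24
p-value (two-sided) = 0.00000
At α=0.05: p < α → reject H₀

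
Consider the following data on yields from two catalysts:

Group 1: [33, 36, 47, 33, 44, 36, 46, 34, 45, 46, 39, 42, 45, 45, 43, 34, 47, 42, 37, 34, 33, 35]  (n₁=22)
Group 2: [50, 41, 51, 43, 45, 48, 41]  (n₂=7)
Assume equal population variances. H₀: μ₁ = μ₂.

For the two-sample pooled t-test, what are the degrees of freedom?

degrees of freedom = 27

df = n₁ + n₂ − 2 = 22 + 7 − 2 = 27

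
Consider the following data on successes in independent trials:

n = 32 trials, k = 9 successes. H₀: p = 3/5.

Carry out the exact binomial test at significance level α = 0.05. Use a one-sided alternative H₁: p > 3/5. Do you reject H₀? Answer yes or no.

reject H₀: no

Exact binomial: n=32, k=9, p₀=3/5=0.6000
P(X≥9) from Σ C(n,i)·p₀^i·(1−p₀)^(n−i)
p-value (one-sided, H₁ greater) = 0.99994
At α=0.05: p ≥ α → fail to reject H₀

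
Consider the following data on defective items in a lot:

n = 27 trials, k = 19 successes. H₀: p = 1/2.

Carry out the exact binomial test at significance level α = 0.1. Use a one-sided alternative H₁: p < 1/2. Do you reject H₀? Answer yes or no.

reject H₀: no

Exact binomial: n=27, k=19, p₀=1/2=0.5000
P(X≤19) from Σ C(n,i)·p₀^i·(1−p₀)^(n−i)
p-value (one-sided, H₁ less) = 0.99042
At α=0.1: p ≥ α → fail to reject H₀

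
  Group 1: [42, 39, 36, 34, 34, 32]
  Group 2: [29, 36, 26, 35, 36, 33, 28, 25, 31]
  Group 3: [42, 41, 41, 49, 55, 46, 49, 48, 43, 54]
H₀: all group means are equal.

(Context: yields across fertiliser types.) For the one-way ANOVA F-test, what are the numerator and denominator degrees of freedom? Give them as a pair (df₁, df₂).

degrees of freedom = [2, 22]

k = 3 groups, N = 25 total
df = (k−1, N−k) = (3−1, 25−3) = (2, 22)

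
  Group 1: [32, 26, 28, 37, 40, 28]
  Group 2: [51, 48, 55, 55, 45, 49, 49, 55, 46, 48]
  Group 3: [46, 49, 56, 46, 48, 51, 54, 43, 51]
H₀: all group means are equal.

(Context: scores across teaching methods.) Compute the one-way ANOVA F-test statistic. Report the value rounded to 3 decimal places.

Group means [31.83, 50.10, 49.33], grand mean 45.440
SSB = Σnᵢ(x̄ᵢ−x̄)² = 1464.427; SSW = ΣΣ(x−x̄ᵢ)² = 419.733
MSB = 1464.427/2 = 732.2133; MSW = 419.733/22 = 19.0788
F = MSB/MSW = 38.3784
df = (2, 22)

test statistic = 38.378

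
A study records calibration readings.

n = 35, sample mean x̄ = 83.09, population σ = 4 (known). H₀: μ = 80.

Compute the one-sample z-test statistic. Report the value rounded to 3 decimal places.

SE = σ/√n = 4/√35 = 0.6761
z = (x̄−μ₀)/SE = (83.09−80)/0.6761 = 4.5702

test statistic = 4.570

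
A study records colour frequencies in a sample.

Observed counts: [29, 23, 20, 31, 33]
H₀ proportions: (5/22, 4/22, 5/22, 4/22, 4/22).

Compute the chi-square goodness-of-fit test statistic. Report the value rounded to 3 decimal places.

n = 136; E_i = n·p_i = [30.91, 24.73, 30.91, 24.73, 24.73]
χ² = (29−30.91)²/30.91 + (23−24.73)²/24.73 + (20−30.91)²/30.91 + (31−24.73)²/24.73 + (33−24.73)²/24.73 = 8.4478
df = 4

test statistic = 8.448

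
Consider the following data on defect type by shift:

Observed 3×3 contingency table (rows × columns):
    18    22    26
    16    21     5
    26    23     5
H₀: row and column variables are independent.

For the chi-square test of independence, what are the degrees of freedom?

df = (r−1)(c−1) = (3−1)·(3−1) = 4

degrees of freedom = 4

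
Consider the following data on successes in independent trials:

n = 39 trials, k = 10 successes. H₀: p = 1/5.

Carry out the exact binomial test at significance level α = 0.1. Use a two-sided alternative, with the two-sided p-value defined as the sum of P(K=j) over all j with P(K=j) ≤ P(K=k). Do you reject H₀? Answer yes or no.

reject H₀: no

Exact binomial: n=39, k=10, p₀=1/5=0.2000
P(X=j) = C(n,j)·p₀^j·(1−p₀)^(n−j); p = Σ P(X=j) over j with P(X=j) ≤ P(X=10)
p-value (two-sided) = 0.42137
At α=0.1: p ≥ α → fail to reject H₀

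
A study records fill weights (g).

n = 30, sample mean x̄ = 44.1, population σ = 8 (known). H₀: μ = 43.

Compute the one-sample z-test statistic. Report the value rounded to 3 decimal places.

test statistic = 0.753

SE = σ/√n = 8/√30 = 1.4606
z = (x̄−μ₀)/SE = (44.1−43)/1.4606 = 0.7531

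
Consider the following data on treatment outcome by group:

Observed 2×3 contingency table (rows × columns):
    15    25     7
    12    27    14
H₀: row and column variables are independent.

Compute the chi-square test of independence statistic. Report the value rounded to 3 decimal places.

test statistic = 2.392

Row totals [47, 53], col totals [27, 52, 21], n=100
χ² = (15−12.69)²/12.69 + (25−24.44)²/24.44 + (7−9.87)²/9.87 + (12−14.31)²/14.31 + (27−27.56)²/27.56 + (14−11.13)²/11.13 = 2.3922
df = 2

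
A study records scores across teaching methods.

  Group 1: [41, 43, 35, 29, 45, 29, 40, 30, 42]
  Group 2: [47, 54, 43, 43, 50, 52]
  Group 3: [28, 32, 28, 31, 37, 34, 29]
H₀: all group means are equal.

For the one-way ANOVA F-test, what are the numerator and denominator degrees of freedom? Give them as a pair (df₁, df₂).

degrees of freedom = [2, 19]

k = 3 groups, N = 22 total
df = (k−1, N−k) = (3−1, 22−3) = (2, 19)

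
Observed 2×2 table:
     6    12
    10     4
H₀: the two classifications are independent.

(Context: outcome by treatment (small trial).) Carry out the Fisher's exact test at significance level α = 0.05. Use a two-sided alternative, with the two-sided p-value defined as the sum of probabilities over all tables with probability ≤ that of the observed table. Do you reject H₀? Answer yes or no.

reject H₀: no

Margins: r₁=18, r₂=14, c₁=16, c₂=16, n=32
p_obs = C(18,6)·C(14,10)/C(32,16); sum pmf over tables with pmf ≤ p_obs
p-value (two-sided) = 0.07317
At α=0.05: p ≥ α → fail to reject H₀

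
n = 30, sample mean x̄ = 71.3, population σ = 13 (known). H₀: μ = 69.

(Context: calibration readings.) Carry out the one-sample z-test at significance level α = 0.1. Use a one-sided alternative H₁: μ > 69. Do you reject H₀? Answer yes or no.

SE = σ/√n = 13/√30 = 2.3735
z = (x̄−μ₀)/SE = (71.3−69)/2.3735 = 0.9690
p-value (one-sided, H₁ greater) = 0.16626
At α=0.1: p ≥ α → fail to reject H₀

reject H₀: no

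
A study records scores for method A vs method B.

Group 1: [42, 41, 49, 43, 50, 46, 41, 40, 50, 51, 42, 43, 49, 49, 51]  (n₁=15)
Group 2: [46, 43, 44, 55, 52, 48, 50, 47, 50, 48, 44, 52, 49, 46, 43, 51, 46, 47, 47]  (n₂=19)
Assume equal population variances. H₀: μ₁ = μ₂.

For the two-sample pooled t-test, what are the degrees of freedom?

df = n₁ + n₂ − 2 = 15 + 19 − 2 = 32

degrees of freedom = 32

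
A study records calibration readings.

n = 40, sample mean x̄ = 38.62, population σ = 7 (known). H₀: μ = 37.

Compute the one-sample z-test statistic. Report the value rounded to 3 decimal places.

SE = σ/√n = 7/√40 = 1.1068
z = (x̄−μ₀)/SE = (38.62−37)/1.1068 = 1.4637

test statistic = 1.464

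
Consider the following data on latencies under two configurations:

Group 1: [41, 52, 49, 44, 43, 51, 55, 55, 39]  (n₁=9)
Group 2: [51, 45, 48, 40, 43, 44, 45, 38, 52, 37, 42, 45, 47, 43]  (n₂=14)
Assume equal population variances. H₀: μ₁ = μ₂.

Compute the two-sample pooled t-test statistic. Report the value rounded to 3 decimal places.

test statistic = 1.559

x̄₁=47.667, s₁=6.062, n₁=9
x̄₂=44.286, s₂=4.358, n₂=14
s_p² = [8·6.062² + 13·4.358²]/21 = 25.7551
SE = √(s_p²·(1/9+1/14)) = 2.1683
t = (47.667−44.286)/2.1683 = 1.5593
df = 21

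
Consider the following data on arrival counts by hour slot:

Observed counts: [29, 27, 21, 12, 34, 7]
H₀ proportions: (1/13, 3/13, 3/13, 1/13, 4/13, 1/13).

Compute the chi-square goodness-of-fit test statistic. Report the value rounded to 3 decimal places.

n = 130; E_i = n·p_i = [10.00, 30.00, 30.00, 10.00, 40.00, 10.00]
χ² = (29−10.00)²/10.00 + (27−30.00)²/30.00 + (21−30.00)²/30.00 + (12−10.00)²/10.00 + (34−40.00)²/40.00 + (7−10.00)²/10.00 = 41.3000
df = 5

test statistic = 41.300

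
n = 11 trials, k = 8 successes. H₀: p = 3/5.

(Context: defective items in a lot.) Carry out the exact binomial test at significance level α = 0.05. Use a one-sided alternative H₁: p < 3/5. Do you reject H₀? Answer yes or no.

Exact binomial: n=11, k=8, p₀=3/5=0.6000
P(X≤8) from Σ C(n,i)·p₀^i·(1−p₀)^(n−i)
p-value (one-sided, H₁ less) = 0.88108
At α=0.05: p ≥ α → fail to reject H₀

reject H₀: no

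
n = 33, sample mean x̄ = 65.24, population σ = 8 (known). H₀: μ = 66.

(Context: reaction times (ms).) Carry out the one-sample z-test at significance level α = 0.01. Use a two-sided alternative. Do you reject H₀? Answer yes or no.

SE = σ/√n = 8/√33 = 1.3926
z = (x̄−μ₀)/SE = (65.24−66)/1.3926 = -0.5457
p-value (two-sided) = 0.58525
At α=0.01: p ≥ α → fail to reject H₀

reject H₀: no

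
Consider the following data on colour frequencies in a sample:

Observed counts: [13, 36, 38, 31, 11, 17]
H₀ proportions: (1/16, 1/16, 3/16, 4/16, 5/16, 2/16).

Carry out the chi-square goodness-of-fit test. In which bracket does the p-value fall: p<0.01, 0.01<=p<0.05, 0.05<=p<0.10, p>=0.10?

p-value bracket: p<0.01

n = 146; E_i = n·p_i = [9.12, 9.12, 27.38, 36.50, 45.62, 18.25]
χ² = (13−9.12)²/9.12 + (36−9.12)²/9.12 + (38−27.38)²/27.38 + (31−36.50)²/36.50 + (11−45.62)²/45.62 + (17−18.25)²/18.25 = 112.1132
df = 5
p-value (upper-tail) = 0.00000
→ bracket: p<0.01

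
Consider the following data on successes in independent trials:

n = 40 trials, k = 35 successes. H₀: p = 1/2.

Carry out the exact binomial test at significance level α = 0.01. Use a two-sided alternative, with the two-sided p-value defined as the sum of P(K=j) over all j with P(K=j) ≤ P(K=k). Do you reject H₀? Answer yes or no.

Exact binomial: n=40, k=35, p₀=1/2=0.5000
P(X=j) = C(n,j)·p₀^j·(1−p₀)^(n−j); p = Σ P(X=j) over j with P(X=j) ≤ P(X=35)
p-value (two-sided) = 0.00000
At α=0.01: p < α → reject H₀

reject H₀: yes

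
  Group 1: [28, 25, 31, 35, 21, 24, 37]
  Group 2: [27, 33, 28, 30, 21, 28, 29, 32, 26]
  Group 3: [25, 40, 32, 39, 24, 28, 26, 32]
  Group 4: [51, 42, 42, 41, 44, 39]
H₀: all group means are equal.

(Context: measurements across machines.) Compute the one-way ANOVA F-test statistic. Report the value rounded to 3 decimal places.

test statistic = 12.642

Group means [28.71, 28.22, 30.75, 43.17], grand mean 32.000
SSB = Σnᵢ(x̄ᵢ−x̄)² = 964.683; SSW = ΣΣ(x−x̄ᵢ)² = 661.317
MSB = 964.683/3 = 321.5608; MSW = 661.317/26 = 25.4353
F = MSB/MSW = 12.6423
df = (3, 26)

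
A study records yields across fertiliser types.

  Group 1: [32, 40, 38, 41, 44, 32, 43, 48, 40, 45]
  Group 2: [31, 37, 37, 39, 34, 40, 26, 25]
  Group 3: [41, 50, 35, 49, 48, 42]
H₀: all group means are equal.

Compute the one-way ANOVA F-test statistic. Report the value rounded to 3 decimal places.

test statistic = 6.605

Group means [40.30, 33.62, 44.17], grand mean 39.042
SSB = Σnᵢ(x̄ᵢ−x̄)² = 408.150; SSW = ΣΣ(x−x̄ᵢ)² = 648.808
MSB = 408.150/2 = 204.0750; MSW = 648.808/21 = 30.8956
F = MSB/MSW = 6.6053
df = (2, 21)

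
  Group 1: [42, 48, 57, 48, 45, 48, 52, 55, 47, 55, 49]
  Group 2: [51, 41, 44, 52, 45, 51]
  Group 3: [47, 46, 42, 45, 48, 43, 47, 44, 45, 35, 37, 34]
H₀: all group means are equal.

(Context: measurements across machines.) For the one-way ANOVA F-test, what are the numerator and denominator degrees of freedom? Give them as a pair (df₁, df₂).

k = 3 groups, N = 29 total
df = (k−1, N−k) = (3−1, 29−3) = (2, 26)

degrees of freedom = [2, 26]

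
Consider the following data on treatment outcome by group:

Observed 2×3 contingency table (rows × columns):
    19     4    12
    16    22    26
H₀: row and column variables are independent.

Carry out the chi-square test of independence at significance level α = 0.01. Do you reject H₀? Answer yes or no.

reject H₀: yes

Row totals [35, 64], col totals [35, 26, 38], n=99
χ² = (19−12.37)²/12.37 + (4−9.19)²/9.19 + (12−13.43)²/13.43 + (16−22.63)²/22.63 + (22−16.81)²/16.81 + (26−24.57)²/24.57 = 10.2622
df = 2
p-value (upper-tail) = 0.00591
At α=0.01: p < α → reject H₀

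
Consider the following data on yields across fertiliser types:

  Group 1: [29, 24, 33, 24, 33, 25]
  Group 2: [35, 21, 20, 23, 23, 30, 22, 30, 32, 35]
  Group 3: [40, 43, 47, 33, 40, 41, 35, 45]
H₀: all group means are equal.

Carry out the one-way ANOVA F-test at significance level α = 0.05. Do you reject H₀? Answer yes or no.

reject H₀: yes

Group means [28.00, 27.10, 40.50], grand mean 31.792
SSB = Σnᵢ(x̄ᵢ−x̄)² = 913.058; SSW = ΣΣ(x−x̄ᵢ)² = 560.900
MSB = 913.058/2 = 456.5292; MSW = 560.900/21 = 26.7095
F = MSB/MSW = 17.0924
df = (2, 21)
p-value (upper-tail) = 0.00004
At α=0.05: p < α → reject H₀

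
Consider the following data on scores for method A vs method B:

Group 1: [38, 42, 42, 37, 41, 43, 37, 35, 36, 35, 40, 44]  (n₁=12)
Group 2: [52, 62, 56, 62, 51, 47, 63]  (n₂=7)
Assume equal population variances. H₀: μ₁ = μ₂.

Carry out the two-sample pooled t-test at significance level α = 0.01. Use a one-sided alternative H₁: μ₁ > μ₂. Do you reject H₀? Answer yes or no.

reject H₀: no

x̄₁=39.167, s₁=3.215, n₁=12
x̄₂=56.143, s₂=6.362, n₂=7
s_p² = [11·3.215² + 6·6.362²]/17 = 20.9720
SE = √(s_p²·(1/12+1/7)) = 2.1780
t = (39.167−56.143)/2.1780 = -7.7944
df = 17
p-value (one-sided, H₁ greater) = 1.00000
At α=0.01: p ≥ α → fail to reject H₀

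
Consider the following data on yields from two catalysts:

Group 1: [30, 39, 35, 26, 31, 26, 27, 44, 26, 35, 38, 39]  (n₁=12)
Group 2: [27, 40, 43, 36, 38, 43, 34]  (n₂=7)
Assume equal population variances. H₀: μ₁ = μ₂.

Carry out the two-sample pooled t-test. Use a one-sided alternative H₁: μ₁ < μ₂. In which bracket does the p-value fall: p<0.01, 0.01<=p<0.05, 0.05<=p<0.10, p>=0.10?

x̄₁=33.000, s₁=6.194, n₁=12
x̄₂=37.286, s₂=5.648, n₂=7
s_p² = [11·6.194² + 6·5.648²]/17 = 36.0840
SE = √(s_p²·(1/12+1/7)) = 2.8569
t = (33.000−37.286)/2.8569 = -1.5001
df = 17
p-value (one-sided, H₁ less) = 0.07596
→ bracket: 0.05<=p<0.10

p-value bracket: 0.05<=p<0.10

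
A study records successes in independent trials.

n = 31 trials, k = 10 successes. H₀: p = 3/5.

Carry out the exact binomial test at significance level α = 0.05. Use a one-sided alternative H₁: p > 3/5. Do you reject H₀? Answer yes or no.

Exact binomial: n=31, k=10, p₀=3/5=0.6000
P(X≥10) from Σ C(n,i)·p₀^i·(1−p₀)^(n−i)
p-value (one-sided, H₁ greater) = 0.99952
At α=0.05: p ≥ α → fail to reject H₀

reject H₀: no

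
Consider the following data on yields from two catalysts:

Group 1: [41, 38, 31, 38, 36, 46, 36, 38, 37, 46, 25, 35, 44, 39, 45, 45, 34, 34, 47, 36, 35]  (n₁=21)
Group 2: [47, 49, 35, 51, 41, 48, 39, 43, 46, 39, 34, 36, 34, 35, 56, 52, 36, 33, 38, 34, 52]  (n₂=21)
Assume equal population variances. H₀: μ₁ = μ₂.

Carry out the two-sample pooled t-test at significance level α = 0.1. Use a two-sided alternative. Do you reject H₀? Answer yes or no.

reject H₀: yes

x̄₁=38.381, s₁=5.617, n₁=21
x̄₂=41.810, s₂=7.353, n₂=21
s_p² = [20·5.617² + 20·7.353²]/40 = 42.8048
SE = √(s_p²·(1/21+1/21)) = 2.0191
t = (38.381−41.810)/2.0191 = -1.6981
df = 40
p-value (two-sided) = 0.09726
At α=0.1: p < α → reject H₀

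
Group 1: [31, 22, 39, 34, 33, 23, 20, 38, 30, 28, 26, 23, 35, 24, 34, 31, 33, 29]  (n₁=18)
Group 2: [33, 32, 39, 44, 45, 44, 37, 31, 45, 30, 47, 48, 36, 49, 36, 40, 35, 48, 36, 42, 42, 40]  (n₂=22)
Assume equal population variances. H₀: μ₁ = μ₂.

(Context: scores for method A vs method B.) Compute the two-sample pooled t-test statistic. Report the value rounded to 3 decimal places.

x̄₁=29.611, s₁=5.627, n₁=18
x̄₂=39.955, s₂=5.876, n₂=22
s_p² = [17·5.627² + 21·5.876²]/38 = 33.2430
SE = √(s_p²·(1/18+1/22)) = 1.8325
t = (29.611−39.955)/1.8325 = -5.6446
df = 38

test statistic = -5.645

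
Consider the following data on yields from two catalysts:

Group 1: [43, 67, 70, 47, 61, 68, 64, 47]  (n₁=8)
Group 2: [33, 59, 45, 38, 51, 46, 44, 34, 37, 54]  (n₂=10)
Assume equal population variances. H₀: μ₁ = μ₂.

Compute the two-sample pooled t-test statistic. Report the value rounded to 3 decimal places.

x̄₁=58.375, s₁=10.928, n₁=8
x̄₂=44.100, s₂=8.724, n₂=10
s_p² = [7·10.928² + 9·8.724²]/16 = 95.0484
SE = √(s_p²·(1/8+1/10)) = 4.6245
t = (58.375−44.100)/4.6245 = 3.0868
df = 16

test statistic = 3.087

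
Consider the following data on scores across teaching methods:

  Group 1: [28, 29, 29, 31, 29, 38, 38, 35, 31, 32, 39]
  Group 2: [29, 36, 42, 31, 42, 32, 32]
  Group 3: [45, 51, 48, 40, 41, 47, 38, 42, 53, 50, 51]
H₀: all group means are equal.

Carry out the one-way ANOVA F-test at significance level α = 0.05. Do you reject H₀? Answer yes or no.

reject H₀: yes

Group means [32.64, 34.86, 46.00], grand mean 38.241
SSB = Σnᵢ(x̄ᵢ−x̄)² = 1087.908; SSW = ΣΣ(x−x̄ᵢ)² = 601.403
MSB = 1087.908/2 = 543.9539; MSW = 601.403/26 = 23.1309
F = MSB/MSW = 23.5164
df = (2, 26)
p-value (upper-tail) = 0.00000
At α=0.05: p < α → reject H₀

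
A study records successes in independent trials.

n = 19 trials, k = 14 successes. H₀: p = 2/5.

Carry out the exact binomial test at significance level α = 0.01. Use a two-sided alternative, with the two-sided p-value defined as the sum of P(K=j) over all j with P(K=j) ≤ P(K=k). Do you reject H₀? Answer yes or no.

reject H₀: yes

Exact binomial: n=19, k=14, p₀=2/5=0.4000
P(X=j) = C(n,j)·p₀^j·(1−p₀)^(n−j); p = Σ P(X=j) over j with P(X=j) ≤ P(X=14)
p-value (two-sided) = 0.00390
At α=0.01: p < α → reject H₀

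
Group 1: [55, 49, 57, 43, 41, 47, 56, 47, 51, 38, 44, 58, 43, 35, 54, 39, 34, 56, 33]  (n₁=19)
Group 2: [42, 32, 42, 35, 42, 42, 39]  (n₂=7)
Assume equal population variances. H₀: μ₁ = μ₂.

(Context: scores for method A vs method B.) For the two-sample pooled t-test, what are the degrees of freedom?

degrees of freedom = 24

df = n₁ + n₂ − 2 = 19 + 7 − 2 = 24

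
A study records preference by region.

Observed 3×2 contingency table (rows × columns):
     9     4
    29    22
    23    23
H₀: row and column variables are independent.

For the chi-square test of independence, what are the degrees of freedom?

df = (r−1)(c−1) = (3−1)·(2−1) = 2

degrees of freedom = 2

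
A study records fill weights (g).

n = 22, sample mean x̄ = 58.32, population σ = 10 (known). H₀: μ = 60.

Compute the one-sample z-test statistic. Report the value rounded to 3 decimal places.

SE = σ/√n = 10/√22 = 2.1320
z = (x̄−μ₀)/SE = (58.32−60)/2.1320 = -0.7880

test statistic = -0.788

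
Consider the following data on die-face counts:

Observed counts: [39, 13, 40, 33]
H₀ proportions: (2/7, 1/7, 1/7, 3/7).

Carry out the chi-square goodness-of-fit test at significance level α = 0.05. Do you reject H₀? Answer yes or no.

reject H₀: yes

n = 125; E_i = n·p_i = [35.71, 17.86, 17.86, 53.57]
χ² = (39−35.71)²/35.71 + (13−17.86)²/17.86 + (40−17.86)²/17.86 + (33−53.57)²/53.57 = 36.9800
df = 3
p-value (upper-tail) = 0.00000
At α=0.05: p < α → reject H₀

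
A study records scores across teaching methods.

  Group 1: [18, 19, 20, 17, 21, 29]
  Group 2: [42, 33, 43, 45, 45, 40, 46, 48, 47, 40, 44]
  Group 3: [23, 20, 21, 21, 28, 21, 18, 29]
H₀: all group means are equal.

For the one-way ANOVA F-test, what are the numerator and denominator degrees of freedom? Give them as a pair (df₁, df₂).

k = 3 groups, N = 25 total
df = (k−1, N−k) = (3−1, 25−3) = (2, 22)

degrees of freedom = [2, 22]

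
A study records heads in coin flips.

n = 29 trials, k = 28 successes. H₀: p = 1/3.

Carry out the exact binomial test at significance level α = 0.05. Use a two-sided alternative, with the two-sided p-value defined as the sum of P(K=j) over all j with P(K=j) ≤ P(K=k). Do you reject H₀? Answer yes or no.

Exact binomial: n=29, k=28, p₀=1/3=0.3333
P(X=j) = C(n,j)·p₀^j·(1−p₀)^(n−j); p = Σ P(X=j) over j with P(X=j) ≤ P(X=28)
p-value (two-sided) = 0.00000
At α=0.05: p < α → reject H₀

reject H₀: yes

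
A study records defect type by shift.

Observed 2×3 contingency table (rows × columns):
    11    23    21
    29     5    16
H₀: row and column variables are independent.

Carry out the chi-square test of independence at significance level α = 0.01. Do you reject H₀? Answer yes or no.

reject H₀: yes

Row totals [55, 50], col totals [40, 28, 37], n=105
χ² = (11−20.95)²/20.95 + (23−14.67)²/14.67 + (21−19.38)²/19.38 + (29−19.05)²/19.05 + (5−13.33)²/13.33 + (16−17.62)²/17.62 = 20.1547
df = 2
p-value (upper-tail) = 0.00004
At α=0.01: p < α → reject H₀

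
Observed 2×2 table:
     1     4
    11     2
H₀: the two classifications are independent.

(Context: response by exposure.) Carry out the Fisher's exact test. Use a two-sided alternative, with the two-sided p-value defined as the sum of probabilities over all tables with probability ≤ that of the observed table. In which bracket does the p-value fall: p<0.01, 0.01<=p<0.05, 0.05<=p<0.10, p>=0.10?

p-value bracket: 0.01<=p<0.05

Margins: r₁=5, r₂=13, c₁=12, c₂=6, n=18
p_obs = C(5,1)·C(13,11)/C(18,12); sum pmf over tables with pmf ≤ p_obs
p-value (two-sided) = 0.02171
→ bracket: 0.01<=p<0.05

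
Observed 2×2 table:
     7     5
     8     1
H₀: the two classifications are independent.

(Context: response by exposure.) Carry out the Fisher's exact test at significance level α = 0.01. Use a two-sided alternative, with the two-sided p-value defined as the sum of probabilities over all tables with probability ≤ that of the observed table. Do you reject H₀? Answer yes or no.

reject H₀: no

Margins: r₁=12, r₂=9, c₁=15, c₂=6, n=21
p_obs = C(12,7)·C(9,8)/C(21,15); sum pmf over tables with pmf ≤ p_obs
p-value (two-sided) = 0.17780
At α=0.01: p ≥ α → fail to reject H₀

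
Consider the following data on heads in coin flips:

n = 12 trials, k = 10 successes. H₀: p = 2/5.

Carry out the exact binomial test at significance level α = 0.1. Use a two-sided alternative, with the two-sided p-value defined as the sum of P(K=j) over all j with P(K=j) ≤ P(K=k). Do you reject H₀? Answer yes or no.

reject H₀: yes

Exact binomial: n=12, k=10, p₀=2/5=0.4000
P(X=j) = C(n,j)·p₀^j·(1−p₀)^(n−j); p = Σ P(X=j) over j with P(X=j) ≤ P(X=10)
p-value (two-sided) = 0.00499
At α=0.1: p < α → reject H₀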